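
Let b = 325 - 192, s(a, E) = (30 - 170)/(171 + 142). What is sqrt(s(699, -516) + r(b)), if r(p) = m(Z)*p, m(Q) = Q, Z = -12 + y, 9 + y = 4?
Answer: I*sqrt(221551729)/313 ≈ 47.555*I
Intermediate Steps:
y = -5 (y = -9 + 4 = -5)
s(a, E) = -140/313
Z = -17 (Z = -12 - 5 = -17)
b = 133
r(p) = -17*p
sqrt(s(699, -516) + r(b)) = sqrt(-140/313 - 17*133) = sqrt(-140/313 - 2261) = sqrt(-707833/313) = I*sqrt(221551729)/313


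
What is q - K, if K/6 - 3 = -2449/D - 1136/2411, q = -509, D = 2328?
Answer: -484442489/935468 ≈ -517.86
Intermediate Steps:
K = 8289277/935468 (K = 18 + 6*(-2449/2328 - 1136/2411) = 18 + 6*(-8549147/5612808) = 18 - 8549147/935468 = 8289277/935468 ≈ 8.8611)
q - K = -509 - 1*8289277/935468 = -509 - 8289277/935468 = -484442489/935468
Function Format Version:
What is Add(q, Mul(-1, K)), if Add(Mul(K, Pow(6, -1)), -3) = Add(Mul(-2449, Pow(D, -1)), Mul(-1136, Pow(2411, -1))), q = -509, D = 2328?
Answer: Rational(-484442489, 935468) ≈ -517.86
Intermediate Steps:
K = Rational(8289277, 935468) (K = Add(18, Mul(6, Add(Mul(-2449, Pow(2328, -1)), Mul(-1136, Pow(2411, -1))))) = Add(18, Mul(6, Add(Mul(-2449, Rational(1, 2328)), Mul(-1136, Rational(1, 2411))))) = Add(18, Mul(6, Add(Rational(-2449, 2328), Rational(-1136, 2411)))) = Add(18, Mul(6, Rational(-8549147, 5612808))) = Add(18, Rational(-8549147, 935468)) = Rational(8289277, 935468) ≈ 8.8611)
Add(q, Mul(-1, K)) = Add(-509, Mul(-1, Rational(8289277, 935468))) = Add(-509, Rational(-8289277, 935468)) = Rational(-484442489, 935468)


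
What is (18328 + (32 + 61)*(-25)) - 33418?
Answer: -17415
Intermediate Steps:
(18328 + (32 + 61)*(-25)) - 33418 = (18328 + 93*(-25)) - 33418 = (18328 - 2325) - 33418 = 16003 - 33418 = -17415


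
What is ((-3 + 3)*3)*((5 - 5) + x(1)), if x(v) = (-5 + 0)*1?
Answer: 0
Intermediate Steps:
x(v) = -5 (x(v) = -5*1 = -5)
((-3 + 3)*3)*((5 - 5) + x(1)) = ((-3 + 3)*3)*((5 - 5) - 5) = (0*3)*(0 - 5) = 0*(-5) = 0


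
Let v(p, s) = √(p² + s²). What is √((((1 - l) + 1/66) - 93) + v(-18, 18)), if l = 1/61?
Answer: √(-1491218322 + 291756168*√2)/4026 ≈ 8.1575*I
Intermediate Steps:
l = 1/61 ≈ 0.016393
√((((1 - l) + 1/66) - 93) + v(-18, 18)) = √((((1 - 1*1/61) + 1/66) - 93) + √((-18)² + 18²)) = √((((1 - 1/61) + 1/66) - 93) + √(324 + 324)) = √(((60/61 + 1/66) - 93) + √648) = √((4021/4026 - 93) + 18*√2) = √(-370397/4026 + 18*√2)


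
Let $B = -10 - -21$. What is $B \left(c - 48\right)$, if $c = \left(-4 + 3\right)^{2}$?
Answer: $-517$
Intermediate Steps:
$c = 1$ ($c = \left(-1\right)^{2} = 1$)
$B = 11$ ($B = -10 + 21 = 11$)
$B \left(c - 48\right) = 11 \left(1 - 48\right) = 11 \left(-47\right) = -517$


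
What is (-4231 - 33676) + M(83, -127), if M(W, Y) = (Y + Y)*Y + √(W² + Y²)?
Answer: -5649 + √23018 ≈ -5497.3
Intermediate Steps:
M(W, Y) = √(W² + Y²) + 2*Y² (M(W, Y) = (2*Y)*Y + √(W² + Y²) = 2*Y² + √(W² + Y²) = √(W² + Y²) + 2*Y²)
(-4231 - 33676) + M(83, -127) = (-4231 - 33676) + (√(83² + (-127)²) + 2*(-127)²) = -37907 + (√(6889 + 16129) + 2*16129) = -37907 + (√23018 + 32258) = -37907 + (32258 + √23018) = -5649 + √23018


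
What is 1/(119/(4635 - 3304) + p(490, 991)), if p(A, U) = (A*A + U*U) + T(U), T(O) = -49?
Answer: 1331/1626657811 ≈ 8.1824e-7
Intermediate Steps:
p(A, U) = -49 + A**2 + U**2 (p(A, U) = (A*A + U*U) - 49 = (A**2 + U**2) - 49 = -49 + A**2 + U**2)
1/(119/(4635 - 3304) + p(490, 991)) = 1/(119/(4635 - 3304) + (-49 + 490**2 + 991**2)) = 1/(119/1331 + (-49 + 240100 + 982081)) = 1/((1/1331)*119 + 1222132) = 1/(119/1331 + 1222132) = 1/(1626657811/1331) = 1331/1626657811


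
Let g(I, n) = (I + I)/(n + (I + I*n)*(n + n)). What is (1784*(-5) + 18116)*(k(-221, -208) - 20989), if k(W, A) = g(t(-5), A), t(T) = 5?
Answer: -10383040506641/53794 ≈ -1.9301e+8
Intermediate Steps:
g(I, n) = 2*I/(n + 2*n*(I + I*n)) (g(I, n) = (2*I)/(n + (I + I*n)*(2*n)) = (2*I)/(n + 2*n*(I + I*n)) = 2*I/(n + 2*n*(I + I*n)))
k(W, A) = 10/(A*(11 + 10*A)) (k(W, A) = 2*5/(A*(1 + 2*5 + 2*5*A)) = 2*5/(A*(1 + 10 + 10*A)) = 2*5/(A*(11 + 10*A)) = 10/(A*(11 + 10*A)))
(1784*(-5) + 18116)*(k(-221, -208) - 20989) = (1784*(-5) + 18116)*(10/(-208*(11 + 10*(-208))) - 20989) = (-8920 + 18116)*(10*(-1/208)/(11 - 2080) - 20989) = 9196*(10*(-1/208)/(-2069) - 20989) = 9196*(10*(-1/208)*(-1/2069) - 20989) = 9196*(5/215176 - 20989) = 9196*(-4516329059/215176) = -10383040506641/53794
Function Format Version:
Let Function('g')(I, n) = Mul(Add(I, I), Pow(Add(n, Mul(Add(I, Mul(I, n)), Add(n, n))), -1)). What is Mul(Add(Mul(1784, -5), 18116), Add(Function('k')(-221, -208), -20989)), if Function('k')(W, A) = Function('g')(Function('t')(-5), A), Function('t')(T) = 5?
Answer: Rational(-10383040506641, 53794) ≈ -1.9301e+8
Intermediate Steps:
Function('g')(I, n) = Mul(2, I, Pow(Add(n, Mul(2, n, Add(I, Mul(I, n)))), -1)) (Function('g')(I, n) = Mul(Mul(2, I), Pow(Add(n, Mul(Add(I, Mul(I, n)), Mul(2, n))), -1)) = Mul(Mul(2, I), Pow(Add(n, Mul(2, n, Add(I, Mul(I, n)))), -1)) = Mul(2, I, Pow(Add(n, Mul(2, n, Add(I, Mul(I, n)))), -1)))
Function('k')(W, A) = Mul(10, Pow(A, -1), Pow(Add(11, Mul(10, A)), -1)) (Function('k')(W, A) = Mul(2, 5, Pow(A, -1), Pow(Add(1, Mul(2, 5), Mul(2, 5, A)), -1)) = Mul(2, 5, Pow(A, -1), Pow(Add(1, 10, Mul(10, A)), -1)) = Mul(2, 5, Pow(A, -1), Pow(Add(11, Mul(10, A)), -1)) = Mul(10, Pow(A, -1), Pow(Add(11, Mul(10, A)), -1)))
Mul(Add(Mul(1784, -5), 18116), Add(Function('k')(-221, -208), -20989)) = Mul(Add(Mul(1784, -5), 18116), Add(Mul(10, Pow(-208, -1), Pow(Add(11, Mul(10, -208)), -1)), -20989)) = Mul(Add(-8920, 18116), Add(Mul(10, Rational(-1, 208), Pow(Add(11, -2080), -1)), -20989)) = Mul(9196, Add(Mul(10, Rational(-1, 208), Pow(-2069, -1)), -20989)) = Mul(9196, Add(Mul(10, Rational(-1, 208), Rational(-1, 2069)), -20989)) = Mul(9196, Add(Rational(5, 215176), -20989)) = Mul(9196, Rational(-4516329059, 215176)) = Rational(-10383040506641, 53794)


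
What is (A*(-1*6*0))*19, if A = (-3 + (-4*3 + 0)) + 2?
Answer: 0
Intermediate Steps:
A = -13 (A = (-3 + (-12 + 0)) + 2 = (-3 - 12) + 2 = -15 + 2 = -13)
(A*(-1*6*0))*19 = -13*(-1*6)*0*19 = -(-78)*0*19 = -13*0*19 = 0*19 = 0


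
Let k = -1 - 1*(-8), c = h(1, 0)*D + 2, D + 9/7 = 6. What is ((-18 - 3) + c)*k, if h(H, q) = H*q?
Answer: -133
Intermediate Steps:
D = 33/7 (D = -9/7 + 6 = 33/7 ≈ 4.7143)
c = 2 (c = (1*0)*(33/7) + 2 = 0*(33/7) + 2 = 0 + 2 = 2)
k = 7 (k = -1 + 8 = 7)
((-18 - 3) + c)*k = ((-18 - 3) + 2)*7 = (-21 + 2)*7 = -19*7 = -133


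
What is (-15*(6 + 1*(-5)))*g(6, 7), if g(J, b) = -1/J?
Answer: 5/2 ≈ 2.5000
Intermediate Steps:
(-15*(6 + 1*(-5)))*g(6, 7) = (-15*(6 + 1*(-5)))*(-1/6) = (-15*(6 - 5))*(-1*1/6) = -15*1*(-1/6) = -15*(-1/6) = 5/2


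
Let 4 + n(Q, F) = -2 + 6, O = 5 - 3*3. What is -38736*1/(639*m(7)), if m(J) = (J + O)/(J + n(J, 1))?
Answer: -30128/213 ≈ -141.45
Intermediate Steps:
O = -4 (O = 5 - 9 = -4)
n(Q, F) = 0 (n(Q, F) = -4 + (-2 + 6) = -4 + 4 = 0)
m(J) = (-4 + J)/J (m(J) = (J - 4)/(J + 0) = (-4 + J)/J)
-38736*1/(639*m(7)) = -38736*7/(639*(-4 + 7)) = -38736/(639*((⅐)*3)) = -38736/(639*(3/7)) = -38736/1917/7 = -38736*7/1917 = -30128/213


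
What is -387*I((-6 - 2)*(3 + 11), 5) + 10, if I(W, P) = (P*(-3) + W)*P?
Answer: 245755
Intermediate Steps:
I(W, P) = P*(W - 3*P) (I(W, P) = (-3*P + W)*P = (W - 3*P)*P = P*(W - 3*P))
-387*I((-6 - 2)*(3 + 11), 5) + 10 = -1935*((-6 - 2)*(3 + 11) - 3*5) + 10 = -1935*(-8*14 - 15) + 10 = -1935*(-112 - 15) + 10 = -1935*(-127) + 10 = -387*(-635) + 10 = 245745 + 10 = 245755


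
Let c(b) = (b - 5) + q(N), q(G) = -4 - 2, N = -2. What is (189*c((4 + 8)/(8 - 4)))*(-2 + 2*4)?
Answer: -9072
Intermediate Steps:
q(G) = -6
c(b) = -11 + b (c(b) = (b - 5) - 6 = (-5 + b) - 6 = -11 + b)
(189*c((4 + 8)/(8 - 4)))*(-2 + 2*4) = (189*(-11 + (4 + 8)/(8 - 4)))*(-2 + 2*4) = (189*(-11 + 12/4))*(-2 + 8) = (189*(-11 + 12*(¼)))*6 = (189*(-11 + 3))*6 = (189*(-8))*6 = -1512*6 = -9072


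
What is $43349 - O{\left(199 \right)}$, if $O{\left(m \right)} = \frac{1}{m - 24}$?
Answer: $\frac{7586074}{175} \approx 43349.0$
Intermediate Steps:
$O{\left(m \right)} = \frac{1}{-24 + m}$
$43349 - O{\left(199 \right)} = 43349 - \frac{1}{-24 + 199} = 43349 - \frac{1}{175} = \frac{7586074}{175}$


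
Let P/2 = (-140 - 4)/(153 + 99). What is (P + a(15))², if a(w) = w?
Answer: 9409/49 ≈ 192.02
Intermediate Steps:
P = -8/7 (P = 2*((-140 - 4)/(153 + 99)) = 2*(-144/252) = 2*(-144*1/252) = 2*(-4/7) = -8/7 ≈ -1.1429)
(P + a(15))² = (-8/7 + 15)² = (97/7)² = 9409/49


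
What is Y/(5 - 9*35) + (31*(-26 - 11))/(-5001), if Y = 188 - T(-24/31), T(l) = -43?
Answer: -799661/1550310 ≈ -0.51581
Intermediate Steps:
Y = 231 (Y = 188 - 1*(-43) = 188 + 43 = 231)
Y/(5 - 9*35) + (31*(-26 - 11))/(-5001) = 231/(5 - 9*35) + (31*(-26 - 11))/(-5001) = 231/(5 - 315) + (31*(-37))*(-1/5001) = 231/(-310) - 1147*(-1/5001) = 231*(-1/310) + 1147/5001 = -231/310 + 1147/5001 = -799661/1550310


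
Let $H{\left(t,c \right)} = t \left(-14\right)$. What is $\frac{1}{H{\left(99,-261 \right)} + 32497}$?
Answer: $\frac{1}{31111} \approx 3.2143 \cdot 10^{-5}$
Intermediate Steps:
$H{\left(t,c \right)} = - 14 t$
$\frac{1}{H{\left(99,-261 \right)} + 32497} = \frac{1}{\left(-14\right) 99 + 32497} = \frac{1}{-1386 + 32497} = \frac{1}{31111}$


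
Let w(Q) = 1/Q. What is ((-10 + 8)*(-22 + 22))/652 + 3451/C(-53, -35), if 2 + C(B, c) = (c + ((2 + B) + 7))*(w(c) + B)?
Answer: 120785/146554 ≈ 0.82417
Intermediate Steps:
C(B, c) = -2 + (B + 1/c)*(9 + B + c) (C(B, c) = -2 + (c + ((2 + B) + 7))*(1/c + B) = -2 + (c + (9 + B))*(B + 1/c) = -2 + (9 + B + c)*(B + 1/c) = -2 + (B + 1/c)*(9 + B + c))
((-10 + 8)*(-22 + 22))/652 + 3451/C(-53, -35) = ((-10 + 8)*(-22 + 22))/652 + 3451/(((9 - 53 - 35*(-1 + (-53)**2 + 9*(-53) - 53*(-35)))/(-35))) = -2*0*(1/652) + 3451/((-(9 - 53 - 35*(-1 + 2809 - 477 + 1855))/35)) = 0*(1/652) + 3451/((-(9 - 53 - 35*4186)/35)) = 0 + 3451/((-(9 - 53 - 146510)/35)) = 0 + 3451/((-1/35*(-146554))) = 0 + 3451/(146554/35) = 0 + 3451*(35/146554) = 0 + 120785/146554 = 120785/146554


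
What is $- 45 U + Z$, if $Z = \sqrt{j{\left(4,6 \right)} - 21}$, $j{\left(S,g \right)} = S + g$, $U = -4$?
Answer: $180 + i \sqrt{11} \approx 180.0 + 3.3166 i$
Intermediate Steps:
$Z = i \sqrt{11}$ ($Z = \sqrt{\left(4 + 6\right) - 21} = \sqrt{10 - 21} = \sqrt{-11} = i \sqrt{11} \approx 3.3166 i$)
$- 45 U + Z = \left(-45\right) \left(-4\right) + i \sqrt{11} = 180 + i \sqrt{11}$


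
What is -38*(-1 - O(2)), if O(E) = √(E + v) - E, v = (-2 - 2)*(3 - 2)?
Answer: -38 + 38*I*√2 ≈ -38.0 + 53.74*I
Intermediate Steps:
v = -4 (v = -4*1 = -4)
O(E) = √(-4 + E) - E (O(E) = √(E - 4) - E = √(-4 + E) - E)
-38*(-1 - O(2)) = -38*(-1 - (√(-4 + 2) - 1*2)) = -38*(-1 - (√(-2) - 2)) = -38*(-1 - (I*√2 - 2)) = -38*(-1 - (-2 + I*√2)) = -38*(-1 + (2 - I*√2)) = -38*(1 - I*√2) = -38 + 38*I*√2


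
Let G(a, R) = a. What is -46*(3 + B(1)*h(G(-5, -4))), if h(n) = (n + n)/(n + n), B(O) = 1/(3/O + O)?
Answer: -299/2 ≈ -149.50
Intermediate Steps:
B(O) = 1/(O + 3/O)
h(n) = 1 (h(n) = (2*n)/((2*n)) = (2*n)*(1/(2*n)) = 1)
-46*(3 + B(1)*h(G(-5, -4))) = -46*(3 + (1/(3 + 1²))*1) = -46*(3 + (1/(3 + 1))*1) = -46*(3 + (1/4)*1) = -46*(3 + (1*(¼))*1) = -46*(3 + (¼)*1) = -46*(3 + ¼) = -46*13/4 = -299/2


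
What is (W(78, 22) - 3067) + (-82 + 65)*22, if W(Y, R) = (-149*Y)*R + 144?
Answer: -258981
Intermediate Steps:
W(Y, R) = 144 - 149*R*Y (W(Y, R) = -149*R*Y + 144 = 144 - 149*R*Y)
(W(78, 22) - 3067) + (-82 + 65)*22 = ((144 - 149*22*78) - 3067) + (-82 + 65)*22 = ((144 - 255684) - 3067) - 17*22 = (-255540 - 3067) - 374 = -258607 - 374 = -258981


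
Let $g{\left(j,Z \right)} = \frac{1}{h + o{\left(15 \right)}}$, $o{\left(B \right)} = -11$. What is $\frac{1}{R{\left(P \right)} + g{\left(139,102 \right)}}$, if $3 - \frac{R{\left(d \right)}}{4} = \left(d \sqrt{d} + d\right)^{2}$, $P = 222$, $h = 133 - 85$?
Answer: $- \frac{60183041567}{2598481528839936169} + \frac{539758368 \sqrt{222}}{2598481528839936169} \approx -2.0066 \cdot 10^{-8}$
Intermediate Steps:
$h = 48$ ($h = 133 - 85 = 48$)
$g{\left(j,Z \right)} = \frac{1}{37}$ ($g{\left(j,Z \right)} = \frac{1}{48 - 11} = \frac{1}{37}$)
$R{\left(d \right)} = 12 - 4 \left(d + d^{\frac{3}{2}}\right)^{2}$ ($R{\left(d \right)} = 12 - 4 \left(d \sqrt{d} + d\right)^{2} = 12 - 4 \left(d^{\frac{3}{2}} + d\right)^{2} = 12 - 4 \left(d + d^{\frac{3}{2}}\right)^{2}$)
$\frac{1}{R{\left(P \right)} + g{\left(139,102 \right)}} = \frac{1}{\left(12 - 4 \left(222 + 222^{\frac{3}{2}}\right)^{2}\right) + \frac{1}{37}} = \frac{1}{\left(12 - 4 \left(222 + 222 \sqrt{222}\right)^{2}\right) + \frac{1}{37}} = \frac{1}{\frac{445}{37} - 4 \left(222 + 222 \sqrt{222}\right)^{2}}$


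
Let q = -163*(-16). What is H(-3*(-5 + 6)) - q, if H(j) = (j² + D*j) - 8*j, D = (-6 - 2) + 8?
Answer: -2575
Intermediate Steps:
q = 2608
D = 0 (D = -8 + 8 = 0)
H(j) = j² - 8*j (H(j) = (j² + 0*j) - 8*j = (j² + 0) - 8*j = j² - 8*j)
H(-3*(-5 + 6)) - q = (-3*(-5 + 6))*(-8 - 3*(-5 + 6)) - 1*2608 = (-3*1)*(-8 - 3*1) - 2608 = -3*(-8 - 3) - 2608 = -3*(-11) - 2608 = 33 - 2608 = -2575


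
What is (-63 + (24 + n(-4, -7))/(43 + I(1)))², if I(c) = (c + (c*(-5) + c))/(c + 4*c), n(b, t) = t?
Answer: 176119441/44944 ≈ 3918.6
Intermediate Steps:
I(c) = -⅗ (I(c) = (c + (-5*c + c))/((5*c)) = (c - 4*c)*(1/(5*c)) = (-3*c)*(1/(5*c)) = -⅗)
(-63 + (24 + n(-4, -7))/(43 + I(1)))² = (-63 + (24 - 7)/(43 - ⅗))² = (-63 + 17/(212/5))² = (-63 + 17*(5/212))² = (-63 + 85/212)² = (-13271/212)² = 176119441/44944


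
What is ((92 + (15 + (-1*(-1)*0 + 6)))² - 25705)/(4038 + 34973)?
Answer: -1848/5573 ≈ -0.33160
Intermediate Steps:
((92 + (15 + (-1*(-1)*0 + 6)))² - 25705)/(4038 + 34973) = ((92 + (15 + (1*0 + 6)))² - 25705)/39011 = ((92 + (15 + (0 + 6)))² - 25705)*(1/39011) = ((92 + (15 + 6))² - 25705)*(1/39011) = ((92 + 21)² - 25705)*(1/39011) = (113² - 25705)*(1/39011) = (12769 - 25705)*(1/39011) = -12936*1/39011 = -1848/5573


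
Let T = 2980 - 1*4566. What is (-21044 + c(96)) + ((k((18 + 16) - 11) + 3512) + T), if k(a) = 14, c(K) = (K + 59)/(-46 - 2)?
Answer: -917147/48 ≈ -19107.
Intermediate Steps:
T = -1586 (T = 2980 - 4566 = -1586)
c(K) = -59/48 - K/48 (c(K) = (59 + K)/(-48) = (59 + K)*(-1/48) = -59/48 - K/48)
(-21044 + c(96)) + ((k((18 + 16) - 11) + 3512) + T) = (-21044 + (-59/48 - 1/48*96)) + ((14 + 3512) - 1586) = (-21044 + (-59/48 - 2)) + (3526 - 1586) = (-21044 - 155/48) + 1940 = -1010267/48 + 1940 = -917147/48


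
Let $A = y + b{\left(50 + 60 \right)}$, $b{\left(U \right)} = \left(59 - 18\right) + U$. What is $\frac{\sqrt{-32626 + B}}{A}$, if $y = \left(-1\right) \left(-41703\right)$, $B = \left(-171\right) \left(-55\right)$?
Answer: $\frac{i \sqrt{23221}}{41854} \approx 0.0036409 i$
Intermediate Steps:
$b{\left(U \right)} = 41 + U$
$B = 9405$
$y = 41703$
$A = 41854$ ($A = 41703 + \left(41 + \left(50 + 60\right)\right) = 41703 + \left(41 + 110\right) = 41703 + 151 = 41854$)
$\frac{\sqrt{-32626 + B}}{A} = \frac{\sqrt{-32626 + 9405}}{41854} = \sqrt{-23221} \cdot \frac{1}{41854} = i \sqrt{23221} \cdot \frac{1}{41854} = \frac{i \sqrt{23221}}{41854}$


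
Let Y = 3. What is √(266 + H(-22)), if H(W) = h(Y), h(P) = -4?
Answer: √262 ≈ 16.186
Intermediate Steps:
H(W) = -4
√(266 + H(-22)) = √(266 - 4) = √262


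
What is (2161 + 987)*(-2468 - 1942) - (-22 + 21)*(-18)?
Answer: -13882698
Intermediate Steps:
(2161 + 987)*(-2468 - 1942) - (-22 + 21)*(-18) = 3148*(-4410) - (-1)*(-18) = -13882680 - 1*18 = -13882680 - 18 = -13882698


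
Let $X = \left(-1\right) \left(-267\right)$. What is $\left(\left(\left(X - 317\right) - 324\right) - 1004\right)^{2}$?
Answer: $1898884$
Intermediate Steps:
$X = 267$
$\left(\left(\left(X - 317\right) - 324\right) - 1004\right)^{2} = \left(\left(\left(267 - 317\right) - 324\right) - 1004\right)^{2} = \left(\left(-50 - 324\right) - 1004\right)^{2} = \left(-374 - 1004\right)^{2} = \left(-1378\right)^{2} = 1898884$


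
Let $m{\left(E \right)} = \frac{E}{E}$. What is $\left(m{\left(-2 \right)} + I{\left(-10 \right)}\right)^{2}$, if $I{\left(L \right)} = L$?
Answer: $81$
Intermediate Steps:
$m{\left(E \right)} = 1$
$\left(m{\left(-2 \right)} + I{\left(-10 \right)}\right)^{2} = \left(1 - 10\right)^{2} = \left(-9\right)^{2} = 81$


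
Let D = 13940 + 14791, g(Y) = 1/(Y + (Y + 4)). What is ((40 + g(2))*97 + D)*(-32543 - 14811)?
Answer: -6179341845/4 ≈ -1.5448e+9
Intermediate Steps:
g(Y) = 1/(4 + 2*Y) (g(Y) = 1/(Y + (4 + Y)) = 1/(4 + 2*Y))
D = 28731
((40 + g(2))*97 + D)*(-32543 - 14811) = ((40 + 1/(2*(2 + 2)))*97 + 28731)*(-32543 - 14811) = ((40 + (1/2)/4)*97 + 28731)*(-47354) = ((40 + (1/2)*(1/4))*97 + 28731)*(-47354) = ((40 + 1/8)*97 + 28731)*(-47354) = ((321/8)*97 + 28731)*(-47354) = (31137/8 + 28731)*(-47354) = (260985/8)*(-47354) = -6179341845/4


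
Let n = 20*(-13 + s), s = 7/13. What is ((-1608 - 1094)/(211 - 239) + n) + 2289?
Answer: 55543/26 ≈ 2136.3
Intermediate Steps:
s = 7/13 (s = 7*(1/13) = 7/13 ≈ 0.53846)
n = -3240/13 (n = 20*(-13 + 7/13) = 20*(-162/13) = -3240/13 ≈ -249.23)
((-1608 - 1094)/(211 - 239) + n) + 2289 = ((-1608 - 1094)/(211 - 239) - 3240/13) + 2289 = (-2702/(-28) - 3240/13) + 2289 = (-2702*(-1/28) - 3240/13) + 2289 = (193/2 - 3240/13) + 2289 = -3971/26 + 2289 = 55543/26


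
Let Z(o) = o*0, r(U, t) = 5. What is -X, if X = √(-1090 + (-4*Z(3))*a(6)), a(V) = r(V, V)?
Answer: -I*√1090 ≈ -33.015*I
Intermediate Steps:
a(V) = 5
Z(o) = 0
X = I*√1090 (X = √(-1090 - 4*0*5) = √(-1090 + 0*5) = √(-1090 + 0) = √(-1090) = I*√1090 ≈ 33.015*I)
-X = -I*√1090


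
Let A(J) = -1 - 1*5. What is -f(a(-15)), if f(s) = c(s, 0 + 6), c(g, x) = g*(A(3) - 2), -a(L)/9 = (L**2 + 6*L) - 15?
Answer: -8640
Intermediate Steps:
A(J) = -6 (A(J) = -1 - 5 = -6)
a(L) = 135 - 54*L - 9*L**2 (a(L) = -9*((L**2 + 6*L) - 15) = -9*(-15 + L**2 + 6*L) = 135 - 54*L - 9*L**2)
c(g, x) = -8*g (c(g, x) = g*(-6 - 2) = g*(-8) = -8*g)
f(s) = -8*s
-f(a(-15)) = -(-8)*(135 - 54*(-15) - 9*(-15)**2) = -(-8)*(135 + 810 - 9*225) = -(-8)*(135 + 810 - 2025) = -(-8)*(-1080) = -1*8640 = -8640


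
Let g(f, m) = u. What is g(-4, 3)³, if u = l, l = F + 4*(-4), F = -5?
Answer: -9261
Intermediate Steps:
l = -21 (l = -5 + 4*(-4) = -5 - 16 = -21)
u = -21
g(f, m) = -21
g(-4, 3)³ = (-21)³ = -9261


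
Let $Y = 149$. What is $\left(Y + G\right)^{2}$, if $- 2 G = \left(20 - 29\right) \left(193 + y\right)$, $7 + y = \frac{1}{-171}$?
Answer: $\frac{1403776089}{1444} \approx 9.7214 \cdot 10^{5}$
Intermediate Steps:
$y = - \frac{1198}{171}$ ($y = -7 + \frac{1}{-171} = -7 - \frac{1}{171} = - \frac{1198}{171} \approx -7.0058$)
$G = \frac{31805}{38}$ ($G = - \frac{\left(20 - 29\right) \left(193 - \frac{1198}{171}\right)}{2} = - \frac{\left(-9\right) \frac{31805}{171}}{2} = \left(- \frac{1}{2}\right) \left(- \frac{31805}{19}\right) = \frac{31805}{38} \approx 836.97$)
$\left(Y + G\right)^{2} = \left(149 + \frac{31805}{38}\right)^{2} = \left(\frac{37467}{38}\right)^{2} = \frac{1403776089}{1444}$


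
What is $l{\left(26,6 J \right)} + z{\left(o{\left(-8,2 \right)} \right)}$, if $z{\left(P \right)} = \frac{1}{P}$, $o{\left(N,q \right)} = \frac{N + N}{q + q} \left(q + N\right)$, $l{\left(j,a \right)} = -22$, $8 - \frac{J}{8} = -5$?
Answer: $- \frac{527}{24} \approx -21.958$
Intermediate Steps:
$J = 104$ ($J = 64 - -40 = 64 + 40 = 104$)
$o{\left(N,q \right)} = \frac{N \left(N + q\right)}{q}$ ($o{\left(N,q \right)} = \frac{2 N}{2 q} \left(N + q\right) = 2 N \frac{1}{2 q} \left(N + q\right) = \frac{N}{q} \left(N + q\right) = \frac{N \left(N + q\right)}{q}$)
$l{\left(26,6 J \right)} + z{\left(o{\left(-8,2 \right)} \right)} = -22 + \frac{1}{\left(-8\right) \frac{1}{2} \left(-8 + 2\right)} = -22 + \frac{1}{\left(-8\right) \frac{1}{2} \left(-6\right)} = -22 + \frac{1}{24} = - \frac{527}{24}$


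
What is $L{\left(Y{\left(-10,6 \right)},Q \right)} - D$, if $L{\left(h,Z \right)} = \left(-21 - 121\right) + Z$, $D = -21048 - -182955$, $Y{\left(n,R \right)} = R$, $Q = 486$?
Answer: $-161563$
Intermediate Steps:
$D = 161907$ ($D = -21048 + 182955 = 161907$)
$L{\left(h,Z \right)} = -142 + Z$
$L{\left(Y{\left(-10,6 \right)},Q \right)} - D = \left(-142 + 486\right) - 161907 = 344 - 161907 = -161563$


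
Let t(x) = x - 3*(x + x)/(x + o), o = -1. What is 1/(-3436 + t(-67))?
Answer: -34/119303 ≈ -0.00028499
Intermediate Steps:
t(x) = x - 6*x/(-1 + x) (t(x) = x - 3*(x + x)/(x - 1) = x - 3*2*x/(-1 + x) = x - 6*x/(-1 + x))
1/(-3436 + t(-67)) = 1/(-3436 - 67*(-7 - 67)/(-1 - 67)) = 1/(-3436 - 67*(-74)/(-68)) = 1/(-3436 - 67*(-1/68)*(-74)) = 1/(-3436 - 2479/34) = 1/(-119303/34) = -34/119303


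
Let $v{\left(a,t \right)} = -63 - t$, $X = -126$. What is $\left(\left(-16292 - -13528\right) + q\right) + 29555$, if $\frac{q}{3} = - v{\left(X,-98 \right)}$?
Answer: $26686$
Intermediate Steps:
$q = -105$ ($q = 3 \left(- (-63 - -98)\right) = 3 \left(- (-63 + 98)\right) = 3 \left(\left(-1\right) 35\right) = 3 \left(-35\right) = -105$)
$\left(\left(-16292 - -13528\right) + q\right) + 29555 = \left(\left(-16292 - -13528\right) - 105\right) + 29555 = \left(\left(-16292 + 13528\right) - 105\right) + 29555 = \left(-2764 - 105\right) + 29555 = -2869 + 29555 = 26686$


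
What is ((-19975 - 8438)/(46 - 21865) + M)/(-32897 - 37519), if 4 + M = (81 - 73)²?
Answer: -2359/2709712 ≈ -0.00087057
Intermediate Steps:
M = 60 (M = -4 + (81 - 73)² = -4 + 8² = -4 + 64 = 60)
((-19975 - 8438)/(46 - 21865) + M)/(-32897 - 37519) = ((-19975 - 8438)/(46 - 21865) + 60)/(-32897 - 37519) = (-28413/(-21819) + 60)/(-70416) = (-28413*(-1/21819) + 60)*(-1/70416) = (1353/1039 + 60)*(-1/70416) = (63693/1039)*(-1/70416) = -2359/2709712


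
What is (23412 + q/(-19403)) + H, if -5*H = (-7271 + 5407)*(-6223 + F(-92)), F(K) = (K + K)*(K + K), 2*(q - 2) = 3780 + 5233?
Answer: 2003358618347/194030 ≈ 1.0325e+7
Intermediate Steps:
q = 9017/2 (q = 2 + (3780 + 5233)/2 = 2 + (½)*9013 = 2 + 9013/2 = 9017/2 ≈ 4508.5)
F(K) = 4*K² (F(K) = (2*K)*(2*K) = 4*K²)
H = 51507912/5 (H = -(-7271 + 5407)*(-6223 + 4*(-92)²)/5 = -(-1864)*(-6223 + 4*8464)/5 = -(-1864)*(-6223 + 33856)/5 = -(-1864)*27633/5 = -⅕*(-51507912) = 51507912/5 ≈ 1.0302e+7)
(23412 + q/(-19403)) + H = (23412 + (9017/2)/(-19403)) + 51507912/5 = (23412 + (9017/2)*(-1/19403)) + 51507912/5 = (23412 - 9017/38806) + 51507912/5 = 908517055/38806 + 51507912/5 = 2003358618347/194030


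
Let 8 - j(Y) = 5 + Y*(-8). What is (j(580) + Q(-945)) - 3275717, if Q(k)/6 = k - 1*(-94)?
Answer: -3276180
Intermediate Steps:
j(Y) = 3 + 8*Y (j(Y) = 8 - (5 + Y*(-8)) = 8 - (5 - 8*Y) = 8 + (-5 + 8*Y) = 3 + 8*Y)
Q(k) = 564 + 6*k (Q(k) = 6*(k - 1*(-94)) = 6*(k + 94) = 6*(94 + k) = 564 + 6*k)
(j(580) + Q(-945)) - 3275717 = ((3 + 8*580) + (564 + 6*(-945))) - 3275717 = ((3 + 4640) + (564 - 5670)) - 3275717 = (4643 - 5106) - 3275717 = -463 - 3275717 = -3276180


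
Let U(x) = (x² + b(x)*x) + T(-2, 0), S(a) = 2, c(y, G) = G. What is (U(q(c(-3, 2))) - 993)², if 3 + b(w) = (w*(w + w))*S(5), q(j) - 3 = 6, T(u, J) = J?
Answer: 3908529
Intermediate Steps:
q(j) = 9 (q(j) = 3 + 6 = 9)
b(w) = -3 + 4*w² (b(w) = -3 + (w*(w + w))*2 = -3 + (w*(2*w))*2 = -3 + (2*w²)*2 = -3 + 4*w²)
U(x) = x² + x*(-3 + 4*x²) (U(x) = (x² + (-3 + 4*x²)*x) + 0 = (x² + x*(-3 + 4*x²)) + 0 = x² + x*(-3 + 4*x²))
(U(q(c(-3, 2))) - 993)² = (9*(-3 + 9 + 4*9²) - 993)² = (9*(-3 + 9 + 4*81) - 993)² = (9*(-3 + 9 + 324) - 993)² = (9*330 - 993)² = (2970 - 993)² = 1977² = 3908529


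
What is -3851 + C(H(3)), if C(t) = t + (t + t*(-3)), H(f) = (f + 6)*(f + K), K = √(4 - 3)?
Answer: -3887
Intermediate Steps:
K = 1 (K = √1 = 1)
H(f) = (1 + f)*(6 + f) (H(f) = (f + 6)*(f + 1) = (6 + f)*(1 + f) = (1 + f)*(6 + f))
C(t) = -t (C(t) = t + (t - 3*t) = t - 2*t = -t)
-3851 + C(H(3)) = -3851 - (6 + 3² + 7*3) = -3851 - (6 + 9 + 21) = -3851 - 1*36 = -3851 - 36 = -3887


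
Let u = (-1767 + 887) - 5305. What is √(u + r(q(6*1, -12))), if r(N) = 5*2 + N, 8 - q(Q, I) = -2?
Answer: 3*I*√685 ≈ 78.518*I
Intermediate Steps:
q(Q, I) = 10 (q(Q, I) = 8 - 1*(-2) = 8 + 2 = 10)
r(N) = 10 + N
u = -6185 (u = -880 - 5305 = -6185)
√(u + r(q(6*1, -12))) = √(-6185 + (10 + 10)) = √(-6185 + 20) = √(-6165) = 3*I*√685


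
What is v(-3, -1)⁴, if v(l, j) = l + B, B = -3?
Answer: 1296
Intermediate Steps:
v(l, j) = -3 + l (v(l, j) = l - 3 = -3 + l)
v(-3, -1)⁴ = (-3 - 3)⁴ = (-6)⁴ = 1296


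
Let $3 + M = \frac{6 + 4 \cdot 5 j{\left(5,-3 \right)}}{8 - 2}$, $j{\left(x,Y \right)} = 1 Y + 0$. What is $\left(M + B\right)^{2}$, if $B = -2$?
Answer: $196$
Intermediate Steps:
$j{\left(x,Y \right)} = Y$ ($j{\left(x,Y \right)} = Y + 0 = Y$)
$M = -12$ ($M = -3 + \frac{6 + 4 \cdot 5 \left(-3\right)}{8 - 2} = -3 + \frac{6 + 20 \left(-3\right)}{6} = -3 + \left(6 - 60\right) \frac{1}{6} = -3 - 9 = -12$)
$\left(M + B\right)^{2} = \left(-12 - 2\right)^{2} = \left(-14\right)^{2} = 196$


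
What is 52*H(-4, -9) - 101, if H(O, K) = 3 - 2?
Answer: -49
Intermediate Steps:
H(O, K) = 1
52*H(-4, -9) - 101 = 52*1 - 101 = 52 - 101 = -49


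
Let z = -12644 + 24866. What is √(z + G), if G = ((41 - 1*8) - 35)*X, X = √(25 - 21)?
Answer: √12218 ≈ 110.54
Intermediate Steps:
X = 2 (X = √4 = 2)
z = 12222
G = -4 (G = ((41 - 1*8) - 35)*2 = ((41 - 8) - 35)*2 = (33 - 35)*2 = -2*2 = -4)
√(z + G) = √(12222 - 4) = √12218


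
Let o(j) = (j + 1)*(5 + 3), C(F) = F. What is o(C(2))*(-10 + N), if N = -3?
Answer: -312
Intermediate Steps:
o(j) = 8 + 8*j (o(j) = (1 + j)*8 = 8 + 8*j)
o(C(2))*(-10 + N) = (8 + 8*2)*(-10 - 3) = (8 + 16)*(-13) = 24*(-13) = -312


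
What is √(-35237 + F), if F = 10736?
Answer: I*√24501 ≈ 156.53*I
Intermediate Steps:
√(-35237 + F) = √(-35237 + 10736) = √(-24501) = I*√24501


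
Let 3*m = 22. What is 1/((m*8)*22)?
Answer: 3/3872 ≈ 0.00077479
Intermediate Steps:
m = 22/3 (m = (⅓)*22 = 22/3 ≈ 7.3333)
1/((m*8)*22) = 1/(((22/3)*8)*22) = 1/((176/3)*22) = 1/(3872/3) = 3/3872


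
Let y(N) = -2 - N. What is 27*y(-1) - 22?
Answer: -49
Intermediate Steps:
27*y(-1) - 22 = 27*(-2 - 1*(-1)) - 22 = 27*(-2 + 1) - 22 = 27*(-1) - 22 = -27 - 22 = -49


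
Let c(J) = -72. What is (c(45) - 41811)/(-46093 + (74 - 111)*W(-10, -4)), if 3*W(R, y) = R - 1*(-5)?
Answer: 125649/138094 ≈ 0.90988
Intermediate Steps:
W(R, y) = 5/3 + R/3 (W(R, y) = (R - 1*(-5))/3 = (R + 5)/3 = (5 + R)/3 = 5/3 + R/3)
(c(45) - 41811)/(-46093 + (74 - 111)*W(-10, -4)) = (-72 - 41811)/(-46093 + (74 - 111)*(5/3 + (1/3)*(-10))) = -41883/(-46093 - 37*(5/3 - 10/3)) = -41883/(-46093 - 37*(-5/3)) = -41883/(-46093 + 185/3) = -41883/(-138094/3) = -41883*(-3/138094) = 125649/138094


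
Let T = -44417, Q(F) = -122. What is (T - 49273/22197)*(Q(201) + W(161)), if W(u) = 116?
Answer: 281706692/1057 ≈ 2.6652e+5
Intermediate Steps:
(T - 49273/22197)*(Q(201) + W(161)) = (-44417 - 49273/22197)*(-122 + 116) = (-44417 - 49273*1/22197)*(-6) = (-44417 - 7039/3171)*(-6) = -140853346/3171*(-6) = 281706692/1057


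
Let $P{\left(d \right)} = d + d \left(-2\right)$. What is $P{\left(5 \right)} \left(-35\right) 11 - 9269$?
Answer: $-7344$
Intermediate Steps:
$P{\left(d \right)} = - d$ ($P{\left(d \right)} = d - 2 d = - d$)
$P{\left(5 \right)} \left(-35\right) 11 - 9269 = \left(-1\right) 5 \left(-35\right) 11 - 9269 = \left(-5\right) \left(-35\right) 11 - 9269 = 175 \cdot 11 - 9269 = 1925 - 9269 = -7344$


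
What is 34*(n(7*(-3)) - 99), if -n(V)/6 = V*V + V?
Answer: -89046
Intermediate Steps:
n(V) = -6*V - 6*V**2 (n(V) = -6*(V*V + V) = -6*(V**2 + V) = -6*(V + V**2) = -6*V - 6*V**2)
34*(n(7*(-3)) - 99) = 34*(-6*7*(-3)*(1 + 7*(-3)) - 99) = 34*(-6*(-21)*(1 - 21) - 99) = 34*(-6*(-21)*(-20) - 99) = 34*(-2520 - 99) = 34*(-2619) = -89046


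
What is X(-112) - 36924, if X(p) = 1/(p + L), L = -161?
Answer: -10080253/273 ≈ -36924.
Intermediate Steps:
X(p) = 1/(-161 + p) (X(p) = 1/(p - 161) = 1/(-161 + p))
X(-112) - 36924 = 1/(-161 - 112) - 36924 = 1/(-273) - 36924 = -1/273 - 36924 = -10080253/273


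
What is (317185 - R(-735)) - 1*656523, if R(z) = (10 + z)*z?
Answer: -872213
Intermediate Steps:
R(z) = z*(10 + z)
(317185 - R(-735)) - 1*656523 = (317185 - (-735)*(10 - 735)) - 1*656523 = (317185 - (-735)*(-725)) - 656523 = (317185 - 1*532875) - 656523 = (317185 - 532875) - 656523 = -215690 - 656523 = -872213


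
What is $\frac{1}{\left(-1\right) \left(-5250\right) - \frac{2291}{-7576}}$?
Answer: $\frac{7576}{39776291} \approx 0.00019047$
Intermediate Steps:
$\frac{1}{\left(-1\right) \left(-5250\right) - \frac{2291}{-7576}} = \frac{1}{5250 - - \frac{2291}{7576}} = \frac{1}{5250 + \frac{2291}{7576}} = \frac{1}{\frac{39776291}{7576}} = \frac{7576}{39776291}$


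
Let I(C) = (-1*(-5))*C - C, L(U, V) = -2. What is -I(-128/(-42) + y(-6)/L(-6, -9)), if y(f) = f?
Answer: -508/21 ≈ -24.190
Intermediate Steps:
I(C) = 4*C (I(C) = 5*C - C = 4*C)
-I(-128/(-42) + y(-6)/L(-6, -9)) = -4*(-128/(-42) - 6/(-2)) = -4*(-128*(-1/42) - 6*(-1/2)) = -4*(64/21 + 3) = -4*127/21 = -1*508/21 = -508/21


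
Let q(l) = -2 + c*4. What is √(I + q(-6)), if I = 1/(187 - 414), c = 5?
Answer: √927295/227 ≈ 4.2421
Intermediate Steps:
q(l) = 18 (q(l) = -2 + 5*4 = -2 + 20 = 18)
I = -1/227 (I = 1/(-227) = -1/227 ≈ -0.0044053)
√(I + q(-6)) = √(-1/227 + 18) = √(4085/227) = √927295/227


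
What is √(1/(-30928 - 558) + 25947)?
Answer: √25723030550126/31486 ≈ 161.08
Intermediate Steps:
√(1/(-30928 - 558) + 25947) = √(1/(-31486) + 25947) = √(-1/31486 + 25947) = √(816967241/31486) = √25723030550126/31486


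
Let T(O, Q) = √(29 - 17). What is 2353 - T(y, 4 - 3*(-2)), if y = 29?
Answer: 2353 - 2*√3 ≈ 2349.5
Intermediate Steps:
T(O, Q) = 2*√3 (T(O, Q) = √12 = 2*√3)
2353 - T(y, 4 - 3*(-2)) = 2353 - 2*√3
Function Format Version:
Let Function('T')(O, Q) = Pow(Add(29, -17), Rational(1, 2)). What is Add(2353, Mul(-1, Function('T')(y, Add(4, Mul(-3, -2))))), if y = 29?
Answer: Add(2353, Mul(-2, Pow(3, Rational(1, 2)))) ≈ 2349.5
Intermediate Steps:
Function('T')(O, Q) = Mul(2, Pow(3, Rational(1, 2))) (Function('T')(O, Q) = Pow(12, Rational(1, 2)) = Mul(2, Pow(3, Rational(1, 2))))
Add(2353, Mul(-1, Function('T')(y, Add(4, Mul(-3, -2))))) = Add(2353, Mul(-1, Mul(2, Pow(3, Rational(1, 2))))) = Add(2353, Mul(-2, Pow(3, Rational(1, 2))))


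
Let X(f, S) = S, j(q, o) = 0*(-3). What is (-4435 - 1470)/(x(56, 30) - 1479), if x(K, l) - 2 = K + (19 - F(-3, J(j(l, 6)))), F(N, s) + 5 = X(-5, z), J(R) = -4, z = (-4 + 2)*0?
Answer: 5905/1397 ≈ 4.2269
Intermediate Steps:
z = 0 (z = -2*0 = 0)
j(q, o) = 0
F(N, s) = -5 (F(N, s) = -5 + 0 = -5)
x(K, l) = 26 + K (x(K, l) = 2 + (K + (19 - 1*(-5))) = 2 + (K + (19 + 5)) = 2 + (K + 24) = 2 + (24 + K) = 26 + K)
(-4435 - 1470)/(x(56, 30) - 1479) = (-4435 - 1470)/((26 + 56) - 1479) = -5905/(82 - 1479) = -5905/(-1397) = -5905*(-1/1397) = 5905/1397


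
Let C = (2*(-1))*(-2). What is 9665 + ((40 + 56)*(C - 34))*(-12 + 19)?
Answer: -10495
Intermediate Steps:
C = 4 (C = -2*(-2) = 4)
9665 + ((40 + 56)*(C - 34))*(-12 + 19) = 9665 + ((40 + 56)*(4 - 34))*(-12 + 19) = 9665 + (96*(-30))*7 = 9665 - 2880*7 = 9665 - 20160 = -10495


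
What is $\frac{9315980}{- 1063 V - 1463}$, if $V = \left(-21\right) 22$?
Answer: $\frac{9315980}{489643} \approx 19.026$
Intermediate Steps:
$V = -462$
$\frac{9315980}{- 1063 V - 1463} = \frac{9315980}{\left(-1063\right) \left(-462\right) - 1463} = \frac{9315980}{491106 - 1463} = \frac{9315980}{489643}$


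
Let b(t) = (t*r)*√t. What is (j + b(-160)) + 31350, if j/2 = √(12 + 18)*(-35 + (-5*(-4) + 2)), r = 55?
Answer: 31350 - 26*√30 - 35200*I*√10 ≈ 31208.0 - 1.1131e+5*I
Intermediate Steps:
b(t) = 55*t^(3/2) (b(t) = (t*55)*√t = (55*t)*√t = 55*t^(3/2))
j = -26*√30 (j = 2*(√(12 + 18)*(-35 + (-5*(-4) + 2))) = 2*(√30*(-35 + (20 + 2))) = 2*(√30*(-35 + 22)) = 2*(√30*(-13)) = 2*(-13*√30) = -26*√30 ≈ -142.41)
(j + b(-160)) + 31350 = (-26*√30 + 55*(-160)^(3/2)) + 31350 = (-26*√30 + 55*(-640*I*√10)) + 31350 = (-26*√30 - 35200*I*√10) + 31350 = 31350 - 26*√30 - 35200*I*√10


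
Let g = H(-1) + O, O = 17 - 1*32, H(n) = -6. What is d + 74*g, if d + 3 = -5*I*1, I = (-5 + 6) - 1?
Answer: -1557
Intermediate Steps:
O = -15 (O = 17 - 32 = -15)
I = 0 (I = 1 - 1 = 0)
d = -3 (d = -3 - 5*0*1 = -3 + 0*1 = -3 + 0 = -3)
g = -21 (g = -6 - 15 = -21)
d + 74*g = -3 + 74*(-21) = -3 - 1554 = -1557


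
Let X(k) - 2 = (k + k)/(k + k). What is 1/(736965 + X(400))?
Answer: 1/736968 ≈ 1.3569e-6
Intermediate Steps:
X(k) = 3 (X(k) = 2 + (k + k)/(k + k) = 2 + (2*k)/((2*k)) = 2 + (2*k)*(1/(2*k)) = 2 + 1 = 3)
1/(736965 + X(400)) = 1/(736965 + 3) = 1/736968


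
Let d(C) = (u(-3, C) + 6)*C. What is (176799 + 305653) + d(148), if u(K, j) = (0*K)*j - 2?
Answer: 483044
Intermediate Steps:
u(K, j) = -2 (u(K, j) = 0*j - 2 = 0 - 2 = -2)
d(C) = 4*C (d(C) = (-2 + 6)*C = 4*C)
(176799 + 305653) + d(148) = (176799 + 305653) + 4*148 = 482452 + 592 = 483044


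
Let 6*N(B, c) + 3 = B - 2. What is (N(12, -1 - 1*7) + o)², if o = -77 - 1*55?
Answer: 616225/36 ≈ 17117.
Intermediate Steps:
N(B, c) = -⅚ + B/6 (N(B, c) = -½ + (B - 2)/6 = -½ + (-2 + B)/6 = -½ + (-⅓ + B/6) = -⅚ + B/6)
o = -132 (o = -77 - 55 = -132)
(N(12, -1 - 1*7) + o)² = ((-⅚ + (⅙)*12) - 132)² = ((-⅚ + 2) - 132)² = (7/6 - 132)² = (-785/6)² = 616225/36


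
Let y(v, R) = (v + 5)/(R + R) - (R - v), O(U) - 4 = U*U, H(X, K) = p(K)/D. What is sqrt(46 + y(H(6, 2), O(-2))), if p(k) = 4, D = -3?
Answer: sqrt(5313)/12 ≈ 6.0742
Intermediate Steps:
H(X, K) = -4/3 (H(X, K) = 4/(-3) = 4*(-1/3) = -4/3)
O(U) = 4 + U**2 (O(U) = 4 + U*U = 4 + U**2)
y(v, R) = v - R + (5 + v)/(2*R) (y(v, R) = (5 + v)/((2*R)) + (v - R) = (5 + v)*(1/(2*R)) + (v - R) = (5 + v)/(2*R) + (v - R) = v - R + (5 + v)/(2*R))
sqrt(46 + y(H(6, 2), O(-2))) = sqrt(46 + (5 - 4/3 - 2*(4 + (-2)**2)*((4 + (-2)**2) - 1*(-4/3)))/(2*(4 + (-2)**2))) = sqrt(46 + (5 - 4/3 - 2*(4 + 4)*((4 + 4) + 4/3))/(2*(4 + 4))) = sqrt(46 + (1/2)*(5 - 4/3 - 2*8*(8 + 4/3))/8) = sqrt(46 + (1/2)*(1/8)*(5 - 4/3 - 2*8*28/3)) = sqrt(46 + (1/2)*(1/8)*(5 - 4/3 - 448/3)) = sqrt(46 + (1/2)*(1/8)*(-437/3)) = sqrt(46 - 437/48) = sqrt(1771/48) = sqrt(5313)/12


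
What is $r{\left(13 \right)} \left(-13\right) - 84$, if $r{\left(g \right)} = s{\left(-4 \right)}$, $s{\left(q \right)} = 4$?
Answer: $-136$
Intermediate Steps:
$r{\left(g \right)} = 4$
$r{\left(13 \right)} \left(-13\right) - 84 = 4 \left(-13\right) - 84 = -52 - 84 = -136$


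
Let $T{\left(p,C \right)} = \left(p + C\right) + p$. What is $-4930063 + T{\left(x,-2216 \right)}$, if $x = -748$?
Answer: $-4933775$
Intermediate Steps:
$T{\left(p,C \right)} = C + 2 p$ ($T{\left(p,C \right)} = \left(C + p\right) + p = C + 2 p$)
$-4930063 + T{\left(x,-2216 \right)} = -4930063 + \left(-2216 + 2 \left(-748\right)\right) = -4930063 - 3712 = -4933775$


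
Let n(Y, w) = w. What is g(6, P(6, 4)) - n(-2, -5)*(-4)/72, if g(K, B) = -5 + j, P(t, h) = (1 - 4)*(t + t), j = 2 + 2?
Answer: -23/18 ≈ -1.2778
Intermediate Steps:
j = 4
P(t, h) = -6*t
g(K, B) = -1 (g(K, B) = -5 + 4 = -1)
g(6, P(6, 4)) - n(-2, -5)*(-4)/72 = -1 - (-5*(-4))/72 = -1 - 20/72 = -1 - 1*5/18 = -1 - 5/18 = -23/18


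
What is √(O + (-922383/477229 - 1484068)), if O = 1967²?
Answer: √543182173991755554/477229 ≈ 1544.4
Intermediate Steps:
O = 3869089
√(O + (-922383/477229 - 1484068)) = √(3869089 + (-922383/477229 - 1484068)) = √(3869089 - 708241209955/477229) = √(1138200264426/477229) = √543182173991755554/477229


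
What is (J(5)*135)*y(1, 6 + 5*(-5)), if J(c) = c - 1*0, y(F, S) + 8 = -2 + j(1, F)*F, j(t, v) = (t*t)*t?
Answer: -6075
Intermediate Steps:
j(t, v) = t**3 (j(t, v) = t**2*t = t**3)
y(F, S) = -10 + F (y(F, S) = -8 + (-2 + 1**3*F) = -8 + (-2 + 1*F) = -8 + (-2 + F) = -10 + F)
J(c) = c (J(c) = c + 0 = c)
(J(5)*135)*y(1, 6 + 5*(-5)) = (5*135)*(-10 + 1) = 675*(-9) = -6075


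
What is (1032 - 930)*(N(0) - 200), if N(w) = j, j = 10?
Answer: -19380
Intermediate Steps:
N(w) = 10
(1032 - 930)*(N(0) - 200) = (1032 - 930)*(10 - 200) = 102*(-190) = -19380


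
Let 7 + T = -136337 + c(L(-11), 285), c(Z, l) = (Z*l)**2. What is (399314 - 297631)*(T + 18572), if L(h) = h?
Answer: 987387992399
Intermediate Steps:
c(Z, l) = Z**2*l**2
T = 9691881 (T = -7 + (-136337 + (-11)**2*285**2) = -7 + (-136337 + 121*81225) = -7 + (-136337 + 9828225) = -7 + 9691888 = 9691881)
(399314 - 297631)*(T + 18572) = (399314 - 297631)*(9691881 + 18572) = 101683*9710453 = 987387992399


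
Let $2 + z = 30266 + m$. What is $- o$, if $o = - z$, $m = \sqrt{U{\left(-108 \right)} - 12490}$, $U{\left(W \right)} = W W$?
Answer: $30264 + i \sqrt{826} \approx 30264.0 + 28.74 i$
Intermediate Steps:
$U{\left(W \right)} = W^{2}$
$m = i \sqrt{826}$ ($m = \sqrt{\left(-108\right)^{2} - 12490} = \sqrt{11664 - 12490} = \sqrt{-826} = i \sqrt{826} \approx 28.74 i$)
$z = 30264 + i \sqrt{826}$ ($z = -2 + \left(30266 + i \sqrt{826}\right) = 30264 + i \sqrt{826} \approx 30264.0 + 28.74 i$)
$o = -30264 - i \sqrt{826}$ ($o = - (30264 + i \sqrt{826}) = -30264 - i \sqrt{826} \approx -30264.0 - 28.74 i$)
$- o = - (-30264 - i \sqrt{826}) = 30264 + i \sqrt{826}$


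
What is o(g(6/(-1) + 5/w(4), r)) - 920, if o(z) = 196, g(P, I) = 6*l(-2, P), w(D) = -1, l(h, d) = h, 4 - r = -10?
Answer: -724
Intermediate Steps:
r = 14 (r = 4 - 1*(-10) = 4 + 10 = 14)
g(P, I) = -12 (g(P, I) = 6*(-2) = -12)
o(g(6/(-1) + 5/w(4), r)) - 920 = 196 - 920 = -724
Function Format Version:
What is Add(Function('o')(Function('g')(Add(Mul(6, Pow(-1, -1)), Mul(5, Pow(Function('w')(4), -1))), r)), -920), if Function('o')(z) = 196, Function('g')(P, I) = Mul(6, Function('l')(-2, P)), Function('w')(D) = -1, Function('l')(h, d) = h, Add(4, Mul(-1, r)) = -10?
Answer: -724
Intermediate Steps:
r = 14 (r = Add(4, Mul(-1, -10)) = Add(4, 10) = 14)
Function('g')(P, I) = -12 (Function('g')(P, I) = Mul(6, -2) = -12)
Add(Function('o')(Function('g')(Add(Mul(6, Pow(-1, -1)), Mul(5, Pow(Function('w')(4), -1))), r)), -920) = Add(196, -920) = -724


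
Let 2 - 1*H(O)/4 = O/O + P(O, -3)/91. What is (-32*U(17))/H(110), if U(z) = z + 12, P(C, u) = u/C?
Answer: -2322320/10013 ≈ -231.93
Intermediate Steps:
U(z) = 12 + z
H(O) = 4 + 12/(91*O) (H(O) = 8 - 4*(O/O - 3/O/91) = 8 - 4*(1 - 3/O*(1/91)) = 8 - 4*(1 - 3/(91*O)) = 8 + (-4 + 12/(91*O)) = 4 + 12/(91*O))
(-32*U(17))/H(110) = (-32*(12 + 17))/(4 + (12/91)/110) = (-32*29)/(4 + (12/91)*(1/110)) = -928/(4 + 6/5005) = -928/20026/5005 = -928*5005/20026 = -2322320/10013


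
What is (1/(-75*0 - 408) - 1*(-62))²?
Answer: 639837025/166464 ≈ 3843.7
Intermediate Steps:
(1/(-75*0 - 408) - 1*(-62))² = (1/(0 - 408) + 62)² = (1/(-408) + 62)² = (-1/408 + 62)² = (25295/408)² = 639837025/166464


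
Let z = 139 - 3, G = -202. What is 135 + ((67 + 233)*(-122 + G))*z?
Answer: -13219065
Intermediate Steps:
z = 136
135 + ((67 + 233)*(-122 + G))*z = 135 + ((67 + 233)*(-122 - 202))*136 = 135 + (300*(-324))*136 = 135 - 97200*136 = 135 - 13219200 = -13219065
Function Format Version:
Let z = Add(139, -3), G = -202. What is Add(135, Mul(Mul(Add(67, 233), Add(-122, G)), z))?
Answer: -13219065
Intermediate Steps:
z = 136
Add(135, Mul(Mul(Add(67, 233), Add(-122, G)), z)) = Add(135, Mul(Mul(Add(67, 233), Add(-122, -202)), 136)) = Add(135, Mul(Mul(300, -324), 136)) = Add(135, Mul(-97200, 136)) = Add(135, -13219200) = -13219065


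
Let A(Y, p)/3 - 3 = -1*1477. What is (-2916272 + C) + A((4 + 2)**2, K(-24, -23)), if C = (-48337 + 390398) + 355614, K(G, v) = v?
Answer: -2223019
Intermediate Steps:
A(Y, p) = -4422 (A(Y, p) = 9 + 3*(-1*1477) = 9 + 3*(-1477) = 9 - 4431 = -4422)
C = 697675 (C = 342061 + 355614 = 697675)
(-2916272 + C) + A((4 + 2)**2, K(-24, -23)) = (-2916272 + 697675) - 4422 = -2218597 - 4422 = -2223019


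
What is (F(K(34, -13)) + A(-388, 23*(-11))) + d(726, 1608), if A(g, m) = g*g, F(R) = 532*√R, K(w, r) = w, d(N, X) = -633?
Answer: 149911 + 532*√34 ≈ 1.5301e+5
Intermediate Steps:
A(g, m) = g²
(F(K(34, -13)) + A(-388, 23*(-11))) + d(726, 1608) = (532*√34 + (-388)²) - 633 = (532*√34 + 150544) - 633 = (150544 + 532*√34) - 633 = 149911 + 532*√34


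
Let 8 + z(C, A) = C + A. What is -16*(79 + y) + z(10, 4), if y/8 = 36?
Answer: -5866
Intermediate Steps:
y = 288 (y = 8*36 = 288)
z(C, A) = -8 + A + C (z(C, A) = -8 + (C + A) = -8 + (A + C) = -8 + A + C)
-16*(79 + y) + z(10, 4) = -16*(79 + 288) + (-8 + 4 + 10) = -16*367 + 6 = -5872 + 6 = -5866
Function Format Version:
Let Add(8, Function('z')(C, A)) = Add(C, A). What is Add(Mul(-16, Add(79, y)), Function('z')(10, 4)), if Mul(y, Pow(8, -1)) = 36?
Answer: -5866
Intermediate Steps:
y = 288 (y = Mul(8, 36) = 288)
Function('z')(C, A) = Add(-8, A, C) (Function('z')(C, A) = Add(-8, Add(C, A)) = Add(-8, Add(A, C)) = Add(-8, A, C))
Add(Mul(-16, Add(79, y)), Function('z')(10, 4)) = Add(Mul(-16, Add(79, 288)), Add(-8, 4, 10)) = Add(Mul(-16, 367), 6) = Add(-5872, 6) = -5866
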